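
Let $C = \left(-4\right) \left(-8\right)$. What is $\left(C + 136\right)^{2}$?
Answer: $28224$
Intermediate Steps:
$C = 32$
$\left(C + 136\right)^{2} = \left(32 + 136\right)^{2} = 168^{2} = 28224$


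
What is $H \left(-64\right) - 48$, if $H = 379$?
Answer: $-24304$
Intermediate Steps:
$H \left(-64\right) - 48 = 379 \left(-64\right) - 48 = -24256 - 48 = -24304$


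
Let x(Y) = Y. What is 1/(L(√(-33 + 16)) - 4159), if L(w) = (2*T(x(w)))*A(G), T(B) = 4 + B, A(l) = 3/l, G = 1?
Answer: -4135/17098837 - 6*I*√17/17098837 ≈ -0.00024183 - 1.4468e-6*I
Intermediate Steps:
L(w) = 24 + 6*w (L(w) = (2*(4 + w))*(3/1) = (8 + 2*w)*(3*1) = (8 + 2*w)*3 = 24 + 6*w)
1/(L(√(-33 + 16)) - 4159) = 1/((24 + 6*√(-33 + 16)) - 4159) = 1/((24 + 6*√(-17)) - 4159) = 1/((24 + 6*(I*√17)) - 4159) = 1/((24 + 6*I*√17) - 4159) = 1/(-4135 + 6*I*√17)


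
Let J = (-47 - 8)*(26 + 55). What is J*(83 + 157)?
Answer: -1069200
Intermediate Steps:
J = -4455 (J = -55*81 = -4455)
J*(83 + 157) = -4455*(83 + 157) = -4455*240 = -1069200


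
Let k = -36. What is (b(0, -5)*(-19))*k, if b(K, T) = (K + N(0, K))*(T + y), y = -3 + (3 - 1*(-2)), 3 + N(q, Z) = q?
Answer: 6156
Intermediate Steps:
N(q, Z) = -3 + q
y = 2 (y = -3 + (3 + 2) = -3 + 5 = 2)
b(K, T) = (-3 + K)*(2 + T) (b(K, T) = (K + (-3 + 0))*(T + 2) = (K - 3)*(2 + T) = (-3 + K)*(2 + T))
(b(0, -5)*(-19))*k = ((-6 - 3*(-5) + 2*0 + 0*(-5))*(-19))*(-36) = ((-6 + 15 + 0 + 0)*(-19))*(-36) = (9*(-19))*(-36) = -171*(-36) = 6156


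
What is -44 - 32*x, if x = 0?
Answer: -44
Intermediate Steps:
-44 - 32*x = -44 - 32*0 = -44 + 0 = -44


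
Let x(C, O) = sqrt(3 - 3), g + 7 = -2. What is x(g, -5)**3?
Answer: 0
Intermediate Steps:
g = -9 (g = -7 - 2 = -9)
x(C, O) = 0 (x(C, O) = sqrt(0) = 0)
x(g, -5)**3 = 0**3 = 0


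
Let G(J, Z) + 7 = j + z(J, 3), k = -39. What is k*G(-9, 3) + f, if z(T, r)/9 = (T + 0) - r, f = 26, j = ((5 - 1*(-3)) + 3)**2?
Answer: -208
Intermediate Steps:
j = 121 (j = ((5 + 3) + 3)**2 = (8 + 3)**2 = 11**2 = 121)
z(T, r) = -9*r + 9*T (z(T, r) = 9*((T + 0) - r) = 9*(T - r) = -9*r + 9*T)
G(J, Z) = 87 + 9*J (G(J, Z) = -7 + (121 + (-9*3 + 9*J)) = -7 + (121 + (-27 + 9*J)) = -7 + (94 + 9*J) = 87 + 9*J)
k*G(-9, 3) + f = -39*(87 + 9*(-9)) + 26 = -39*(87 - 81) + 26 = -39*6 + 26 = -234 + 26 = -208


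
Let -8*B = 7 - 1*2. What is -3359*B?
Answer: 16795/8 ≈ 2099.4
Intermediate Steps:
B = -5/8 (B = -(7 - 1*2)/8 = -(7 - 2)/8 = -1/8*5 = -5/8 ≈ -0.62500)
-3359*B = -3359*(-5/8) = 16795/8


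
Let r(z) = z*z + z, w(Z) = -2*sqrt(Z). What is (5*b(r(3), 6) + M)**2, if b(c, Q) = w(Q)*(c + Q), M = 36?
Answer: 195696 - 12960*sqrt(6) ≈ 1.6395e+5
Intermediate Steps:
r(z) = z + z**2 (r(z) = z**2 + z = z + z**2)
b(c, Q) = -2*sqrt(Q)*(Q + c) (b(c, Q) = (-2*sqrt(Q))*(c + Q) = (-2*sqrt(Q))*(Q + c) = -2*sqrt(Q)*(Q + c))
(5*b(r(3), 6) + M)**2 = (5*(2*sqrt(6)*(-1*6 - 3*(1 + 3))) + 36)**2 = (5*(2*sqrt(6)*(-6 - 3*4)) + 36)**2 = (5*(2*sqrt(6)*(-6 - 1*12)) + 36)**2 = (5*(2*sqrt(6)*(-6 - 12)) + 36)**2 = (5*(2*sqrt(6)*(-18)) + 36)**2 = (5*(-36*sqrt(6)) + 36)**2 = (-180*sqrt(6) + 36)**2 = (36 - 180*sqrt(6))**2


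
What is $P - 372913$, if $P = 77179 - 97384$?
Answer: $-393118$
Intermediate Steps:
$P = -20205$ ($P = 77179 - 97384 = -20205$)
$P - 372913 = -20205 - 372913 = -393118$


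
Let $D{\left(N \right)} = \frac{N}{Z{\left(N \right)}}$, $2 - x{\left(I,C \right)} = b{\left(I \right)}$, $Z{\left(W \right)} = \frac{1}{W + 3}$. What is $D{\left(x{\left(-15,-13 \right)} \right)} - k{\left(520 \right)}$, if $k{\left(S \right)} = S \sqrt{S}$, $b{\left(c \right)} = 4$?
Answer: $-2 - 1040 \sqrt{130} \approx -11860.0$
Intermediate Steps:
$Z{\left(W \right)} = \frac{1}{3 + W}$
$x{\left(I,C \right)} = -2$ ($x{\left(I,C \right)} = 2 - 4 = -2$)
$D{\left(N \right)} = N \left(3 + N\right)$ ($D{\left(N \right)} = \frac{N}{\frac{1}{3 + N}} = N \left(3 + N\right)$)
$k{\left(S \right)} = S^{\frac{3}{2}}$
$D{\left(x{\left(-15,-13 \right)} \right)} - k{\left(520 \right)} = - 2 \left(3 - 2\right) - 520^{\frac{3}{2}} = \left(-2\right) 1 - 1040 \sqrt{130} = -2 - 1040 \sqrt{130}$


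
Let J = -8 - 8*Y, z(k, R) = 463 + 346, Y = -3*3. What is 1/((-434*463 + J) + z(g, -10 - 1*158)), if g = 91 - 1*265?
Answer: -1/200069 ≈ -4.9983e-6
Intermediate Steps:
Y = -9
g = -174 (g = 91 - 265 = -174)
z(k, R) = 809
J = 64 (J = -8 - 8*(-9) = -8 + 72 = 64)
1/((-434*463 + J) + z(g, -10 - 1*158)) = 1/((-434*463 + 64) + 809) = 1/((-200942 + 64) + 809) = 1/(-200878 + 809) = 1/(-200069) = -1/200069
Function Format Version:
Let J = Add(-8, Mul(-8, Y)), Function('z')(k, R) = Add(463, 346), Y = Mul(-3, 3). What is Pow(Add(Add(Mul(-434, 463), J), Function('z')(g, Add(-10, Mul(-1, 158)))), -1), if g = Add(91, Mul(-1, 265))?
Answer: Rational(-1, 200069) ≈ -4.9983e-6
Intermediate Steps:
Y = -9
g = -174 (g = Add(91, -265) = -174)
Function('z')(k, R) = 809
J = 64 (J = Add(-8, Mul(-8, -9)) = Add(-8, 72) = 64)
Pow(Add(Add(Mul(-434, 463), J), Function('z')(g, Add(-10, Mul(-1, 158)))), -1) = Pow(Add(Add(Mul(-434, 463), 64), 809), -1) = Pow(Add(Add(-200942, 64), 809), -1) = Pow(Add(-200878, 809), -1) = Pow(-200069, -1) = Rational(-1, 200069)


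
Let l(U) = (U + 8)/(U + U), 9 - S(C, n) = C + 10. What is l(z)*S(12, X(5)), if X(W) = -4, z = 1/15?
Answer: -1573/2 ≈ -786.50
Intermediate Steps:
z = 1/15 ≈ 0.066667
S(C, n) = -1 - C (S(C, n) = 9 - (C + 10) = 9 - (10 + C) = 9 + (-10 - C) = -1 - C)
l(U) = (8 + U)/(2*U) (l(U) = (8 + U)/((2*U)) = (8 + U)*(1/(2*U)) = (8 + U)/(2*U))
l(z)*S(12, X(5)) = ((8 + 1/15)/(2*(1/15)))*(-1 - 1*12) = ((½)*15*(121/15))*(-1 - 12) = (121/2)*(-13) = -1573/2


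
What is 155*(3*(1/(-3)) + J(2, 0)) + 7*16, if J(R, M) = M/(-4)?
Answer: -43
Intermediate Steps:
J(R, M) = -M/4 (J(R, M) = M*(-1/4) = -M/4)
155*(3*(1/(-3)) + J(2, 0)) + 7*16 = 155*(3*(1/(-3)) - 1/4*0) + 7*16 = 155*(3*(1*(-1/3)) + 0) + 112 = 155*(3*(-1/3) + 0) + 112 = 155*(-1 + 0) + 112 = 155*(-1) + 112 = -155 + 112 = -43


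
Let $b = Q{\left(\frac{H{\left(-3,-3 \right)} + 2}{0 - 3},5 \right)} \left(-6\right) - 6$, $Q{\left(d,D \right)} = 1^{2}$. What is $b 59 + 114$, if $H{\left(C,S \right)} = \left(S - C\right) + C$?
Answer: $-594$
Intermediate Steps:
$H{\left(C,S \right)} = S$
$Q{\left(d,D \right)} = 1$
$b = -12$ ($b = 1 \left(-6\right) - 6 = -6 - 6 = -12$)
$b 59 + 114 = \left(-12\right) 59 + 114 = -708 + 114 = -594$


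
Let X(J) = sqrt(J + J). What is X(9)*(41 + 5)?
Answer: 138*sqrt(2) ≈ 195.16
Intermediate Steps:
X(J) = sqrt(2)*sqrt(J) (X(J) = sqrt(2*J) = sqrt(2)*sqrt(J))
X(9)*(41 + 5) = (sqrt(2)*sqrt(9))*(41 + 5) = (sqrt(2)*3)*46 = (3*sqrt(2))*46 = 138*sqrt(2)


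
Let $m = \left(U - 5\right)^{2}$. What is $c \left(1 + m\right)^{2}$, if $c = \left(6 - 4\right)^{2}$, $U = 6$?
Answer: $16$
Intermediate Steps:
$c = 4$ ($c = 2^{2} = 4$)
$m = 1$ ($m = \left(6 - 5\right)^{2} = 1^{2} = 1$)
$c \left(1 + m\right)^{2} = 4 \left(1 + 1\right)^{2} = 4 \cdot 2^{2} = 4 \cdot 4 = 16$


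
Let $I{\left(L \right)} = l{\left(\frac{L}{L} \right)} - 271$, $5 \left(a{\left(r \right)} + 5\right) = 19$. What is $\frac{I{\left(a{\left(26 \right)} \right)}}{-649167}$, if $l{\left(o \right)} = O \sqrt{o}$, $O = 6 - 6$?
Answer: $\frac{271}{649167} \approx 0.00041746$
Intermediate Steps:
$O = 0$
$a{\left(r \right)} = - \frac{6}{5}$ ($a{\left(r \right)} = -5 + \frac{1}{5} \cdot 19 = -5 + \frac{19}{5} = - \frac{6}{5}$)
$l{\left(o \right)} = 0$ ($l{\left(o \right)} = 0 \sqrt{o} = 0$)
$I{\left(L \right)} = -271$ ($I{\left(L \right)} = 0 - 271 = -271$)
$\frac{I{\left(a{\left(26 \right)} \right)}}{-649167} = - \frac{271}{-649167} = \left(-271\right) \left(- \frac{1}{649167}\right) = \frac{271}{649167}$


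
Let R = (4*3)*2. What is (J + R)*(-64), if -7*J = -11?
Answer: -11456/7 ≈ -1636.6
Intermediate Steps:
J = 11/7 (J = -⅐*(-11) = 11/7 ≈ 1.5714)
R = 24 (R = 12*2 = 24)
(J + R)*(-64) = (11/7 + 24)*(-64) = (179/7)*(-64) = -11456/7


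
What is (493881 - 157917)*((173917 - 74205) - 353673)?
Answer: -85321753404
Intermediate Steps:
(493881 - 157917)*((173917 - 74205) - 353673) = 335964*(99712 - 353673) = 335964*(-253961) = -85321753404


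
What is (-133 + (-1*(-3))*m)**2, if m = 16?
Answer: 7225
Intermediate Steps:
(-133 + (-1*(-3))*m)**2 = (-133 - 1*(-3)*16)**2 = (-133 + 3*16)**2 = (-133 + 48)**2 = (-85)**2 = 7225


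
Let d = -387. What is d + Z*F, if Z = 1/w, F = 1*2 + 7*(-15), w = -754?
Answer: -291695/754 ≈ -386.86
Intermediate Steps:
F = -103 (F = 2 - 105 = -103)
Z = -1/754 (Z = 1/(-754) = -1/754 ≈ -0.0013263)
d + Z*F = -387 - 1/754*(-103) = -387 + 103/754 = -291695/754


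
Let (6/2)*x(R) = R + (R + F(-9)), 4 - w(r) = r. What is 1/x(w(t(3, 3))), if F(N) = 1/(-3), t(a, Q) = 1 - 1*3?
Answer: 9/35 ≈ 0.25714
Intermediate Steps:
t(a, Q) = -2 (t(a, Q) = 1 - 3 = -2)
w(r) = 4 - r
F(N) = -⅓
x(R) = -⅑ + 2*R/3 (x(R) = (R + (R - ⅓))/3 = (R + (-⅓ + R))/3 = (-⅓ + 2*R)/3 = -⅑ + 2*R/3)
1/x(w(t(3, 3))) = 1/(-⅑ + 2*(4 - 1*(-2))/3) = 1/(-⅑ + 2*(4 + 2)/3) = 1/(-⅑ + (⅔)*6) = 1/(-⅑ + 4) = 1/(35/9) = 9/35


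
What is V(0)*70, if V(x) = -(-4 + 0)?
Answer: 280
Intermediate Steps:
V(x) = 4 (V(x) = -1*(-4) = 4)
V(0)*70 = 4*70 = 280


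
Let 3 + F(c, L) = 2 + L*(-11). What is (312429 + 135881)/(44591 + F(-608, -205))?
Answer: 89662/9369 ≈ 9.5701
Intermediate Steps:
F(c, L) = -1 - 11*L (F(c, L) = -3 + (2 + L*(-11)) = -3 + (2 - 11*L) = -1 - 11*L)
(312429 + 135881)/(44591 + F(-608, -205)) = (312429 + 135881)/(44591 + (-1 - 11*(-205))) = 448310/(44591 + (-1 + 2255)) = 448310/(44591 + 2254) = 448310/46845 = 448310*(1/46845) = 89662/9369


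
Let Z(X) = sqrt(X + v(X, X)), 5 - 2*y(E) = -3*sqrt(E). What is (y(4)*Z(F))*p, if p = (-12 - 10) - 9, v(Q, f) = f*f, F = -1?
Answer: 0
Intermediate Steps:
y(E) = 5/2 + 3*sqrt(E)/2 (y(E) = 5/2 - (-3)*sqrt(E)/2 = 5/2 + 3*sqrt(E)/2)
v(Q, f) = f**2
Z(X) = sqrt(X + X**2)
p = -31 (p = -22 - 9 = -31)
(y(4)*Z(F))*p = ((5/2 + 3*sqrt(4)/2)*sqrt(-(1 - 1)))*(-31) = ((5/2 + (3/2)*2)*sqrt(-1*0))*(-31) = ((5/2 + 3)*sqrt(0))*(-31) = ((11/2)*0)*(-31) = 0*(-31) = 0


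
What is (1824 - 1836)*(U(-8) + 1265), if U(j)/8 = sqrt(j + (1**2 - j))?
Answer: -15276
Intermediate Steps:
U(j) = 8 (U(j) = 8*sqrt(j + (1**2 - j)) = 8*sqrt(j + (1 - j)) = 8*sqrt(1) = 8*1 = 8)
(1824 - 1836)*(U(-8) + 1265) = (1824 - 1836)*(8 + 1265) = -12*1273 = -15276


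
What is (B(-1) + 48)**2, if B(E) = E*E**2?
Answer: 2209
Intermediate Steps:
B(E) = E**3
(B(-1) + 48)**2 = ((-1)**3 + 48)**2 = (-1 + 48)**2 = 47**2 = 2209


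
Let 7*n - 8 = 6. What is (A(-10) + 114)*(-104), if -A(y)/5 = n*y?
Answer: -22256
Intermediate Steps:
n = 2 (n = 8/7 + (1/7)*6 = 8/7 + 6/7 = 2)
A(y) = -10*y
(A(-10) + 114)*(-104) = (-10*(-10) + 114)*(-104) = (100 + 114)*(-104) = 214*(-104) = -22256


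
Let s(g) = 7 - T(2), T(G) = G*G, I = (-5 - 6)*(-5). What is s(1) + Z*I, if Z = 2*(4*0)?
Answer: 3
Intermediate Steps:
I = 55 (I = -11*(-5) = 55)
T(G) = G²
Z = 0 (Z = 2*0 = 0)
s(g) = 3 (s(g) = 7 - 1*2² = 7 - 1*4 = 7 - 4 = 3)
s(1) + Z*I = 3 + 0*55 = 3 + 0 = 3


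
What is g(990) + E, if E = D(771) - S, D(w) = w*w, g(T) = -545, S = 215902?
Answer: 377994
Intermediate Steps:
D(w) = w²
E = 378539 (E = 771² - 1*215902 = 594441 - 215902 = 378539)
g(990) + E = -545 + 378539 = 377994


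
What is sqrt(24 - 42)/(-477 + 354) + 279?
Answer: 279 - I*sqrt(2)/41 ≈ 279.0 - 0.034493*I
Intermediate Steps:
sqrt(24 - 42)/(-477 + 354) + 279 = sqrt(-18)/(-123) + 279 = (3*I*sqrt(2))*(-1/123) + 279 = -I*sqrt(2)/41 + 279 = 279 - I*sqrt(2)/41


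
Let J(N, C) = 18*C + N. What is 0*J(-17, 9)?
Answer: 0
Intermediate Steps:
J(N, C) = N + 18*C
0*J(-17, 9) = 0*(-17 + 18*9) = 0*(-17 + 162) = 0*145 = 0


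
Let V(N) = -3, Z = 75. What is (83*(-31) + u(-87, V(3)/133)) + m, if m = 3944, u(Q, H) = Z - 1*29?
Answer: 1417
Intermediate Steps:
u(Q, H) = 46 (u(Q, H) = 75 - 1*29 = 75 - 29 = 46)
(83*(-31) + u(-87, V(3)/133)) + m = (83*(-31) + 46) + 3944 = (-2573 + 46) + 3944 = -2527 + 3944 = 1417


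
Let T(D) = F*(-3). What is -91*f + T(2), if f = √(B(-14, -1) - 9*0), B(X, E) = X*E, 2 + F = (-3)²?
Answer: -21 - 91*√14 ≈ -361.49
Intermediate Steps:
F = 7 (F = -2 + (-3)² = -2 + 9 = 7)
B(X, E) = E*X
f = √14 (f = √(-1*(-14) - 9*0) = √(14 + 0) = √14 ≈ 3.7417)
T(D) = -21 (T(D) = 7*(-3) = -21)
-91*f + T(2) = -91*√14 - 21 = -21 - 91*√14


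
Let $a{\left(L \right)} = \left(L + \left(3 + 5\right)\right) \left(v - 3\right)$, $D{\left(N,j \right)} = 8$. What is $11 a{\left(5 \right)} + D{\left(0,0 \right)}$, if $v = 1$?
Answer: $-278$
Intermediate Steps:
$a{\left(L \right)} = -16 - 2 L$ ($a{\left(L \right)} = \left(L + \left(3 + 5\right)\right) \left(1 - 3\right) = \left(L + 8\right) \left(-2\right) = \left(8 + L\right) \left(-2\right) = -16 - 2 L$)
$11 a{\left(5 \right)} + D{\left(0,0 \right)} = 11 \left(-16 - 10\right) + 8 = 11 \left(-26\right) + 8 = -286 + 8 = -278$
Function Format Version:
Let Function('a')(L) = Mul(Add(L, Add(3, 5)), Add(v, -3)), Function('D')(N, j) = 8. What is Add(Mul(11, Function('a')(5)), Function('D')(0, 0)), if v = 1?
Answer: -278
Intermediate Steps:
Function('a')(L) = Add(-16, Mul(-2, L)) (Function('a')(L) = Mul(Add(L, Add(3, 5)), Add(1, -3)) = Mul(Add(L, 8), -2) = Mul(Add(8, L), -2) = Add(-16, Mul(-2, L)))
Add(Mul(11, Function('a')(5)), Function('D')(0, 0)) = Add(Mul(11, Add(-16, Mul(-2, 5))), 8) = Add(Mul(11, Add(-16, -10)), 8) = Add(Mul(11, -26), 8) = Add(-286, 8) = -278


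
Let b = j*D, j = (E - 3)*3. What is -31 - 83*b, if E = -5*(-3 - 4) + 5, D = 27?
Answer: -248782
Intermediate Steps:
E = 40 (E = -5*(-7) + 5 = 35 + 5 = 40)
j = 111 (j = (40 - 3)*3 = 37*3 = 111)
b = 2997 (b = 111*27 = 2997)
-31 - 83*b = -31 - 83*2997 = -31 - 248751 = -248782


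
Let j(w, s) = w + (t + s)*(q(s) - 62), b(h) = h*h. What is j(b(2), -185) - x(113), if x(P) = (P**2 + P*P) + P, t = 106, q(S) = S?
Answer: -6134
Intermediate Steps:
b(h) = h**2
x(P) = P + 2*P**2 (x(P) = (P**2 + P**2) + P = 2*P**2 + P = P + 2*P**2)
j(w, s) = w + (-62 + s)*(106 + s) (j(w, s) = w + (106 + s)*(s - 62) = w + (106 + s)*(-62 + s) = w + (-62 + s)*(106 + s))
j(b(2), -185) - x(113) = (-6572 + 2**2 + (-185)**2 + 44*(-185)) - 113*(1 + 2*113) = (-6572 + 4 + 34225 - 8140) - 113*(1 + 226) = 19517 - 113*227 = 19517 - 1*25651 = 19517 - 25651 = -6134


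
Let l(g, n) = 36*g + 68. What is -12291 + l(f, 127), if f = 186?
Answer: -5527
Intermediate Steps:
l(g, n) = 68 + 36*g
-12291 + l(f, 127) = -12291 + (68 + 36*186) = -12291 + (68 + 6696) = -12291 + 6764 = -5527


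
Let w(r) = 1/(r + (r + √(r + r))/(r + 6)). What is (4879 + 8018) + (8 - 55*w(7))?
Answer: 1766984/137 + 143*√14/1918 ≈ 12898.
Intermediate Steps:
w(r) = 1/(r + (r + √2*√r)/(6 + r)) (w(r) = 1/(r + (r + √(2*r))/(6 + r)) = 1/(r + (r + √2*√r)/(6 + r)))
(4879 + 8018) + (8 - 55*w(7)) = (4879 + 8018) + (8 - 55*(6 + 7)/(7² + 7*7 + √2*√7)) = 12897 + (8 - 55*13/(49 + 49 + √14)) = 12897 + (8 - 55*13/(98 + √14)) = 12897 + (8 - 715/(98 + √14)) = 12905 - 715/(98 + √14)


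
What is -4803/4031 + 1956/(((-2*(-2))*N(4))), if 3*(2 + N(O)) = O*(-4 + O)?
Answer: -1980765/8062 ≈ -245.69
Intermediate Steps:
N(O) = -2 + O*(-4 + O)/3 (N(O) = -2 + (O*(-4 + O))/3 = -2 + O*(-4 + O)/3)
-4803/4031 + 1956/(((-2*(-2))*N(4))) = -4803/4031 + 1956/(((-2*(-2))*(-2 - 4/3*4 + (1/3)*4**2))) = -4803*1/4031 + 1956/((4*(-2 - 16/3 + (1/3)*16))) = -4803/4031 + 1956/((4*(-2 - 16/3 + 16/3))) = -4803/4031 + 1956/((4*(-2))) = -4803/4031 + 1956/(-8) = -4803/4031 + 1956*(-1/8) = -4803/4031 - 489/2 = -1980765/8062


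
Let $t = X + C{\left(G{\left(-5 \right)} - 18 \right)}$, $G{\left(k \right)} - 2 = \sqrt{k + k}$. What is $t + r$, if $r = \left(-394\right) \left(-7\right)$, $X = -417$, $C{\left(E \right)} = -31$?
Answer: $2310$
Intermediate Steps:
$G{\left(k \right)} = 2 + \sqrt{2} \sqrt{k}$ ($G{\left(k \right)} = 2 + \sqrt{k + k} = 2 + \sqrt{2 k} = 2 + \sqrt{2} \sqrt{k}$)
$t = -448$ ($t = -417 - 31 = -448$)
$r = 2758$
$t + r = -448 + 2758 = 2310$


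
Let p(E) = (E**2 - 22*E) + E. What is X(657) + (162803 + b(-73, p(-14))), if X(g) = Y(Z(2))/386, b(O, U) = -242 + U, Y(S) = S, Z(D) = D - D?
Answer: 163051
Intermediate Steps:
Z(D) = 0
p(E) = E**2 - 21*E
X(g) = 0 (X(g) = 0/386 = 0*(1/386) = 0)
X(657) + (162803 + b(-73, p(-14))) = 0 + (162803 + (-242 - 14*(-21 - 14))) = 0 + (162803 + (-242 - 14*(-35))) = 0 + (162803 + (-242 + 490)) = 0 + (162803 + 248) = 0 + 163051 = 163051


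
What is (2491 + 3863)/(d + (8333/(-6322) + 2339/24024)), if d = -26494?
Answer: -482521895856/2012043459233 ≈ -0.23982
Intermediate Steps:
(2491 + 3863)/(d + (8333/(-6322) + 2339/24024)) = (2491 + 3863)/(-26494 + (8333/(-6322) + 2339/24024)) = 6354/(-26494 + (8333*(-1/6322) + 2339*(1/24024))) = 6354/(-26494 + (-8333/6322 + 2339/24024)) = 6354/(-26494 - 92702417/75939864) = 6354/(-2012043459233/75939864) = 6354*(-75939864/2012043459233) = -482521895856/2012043459233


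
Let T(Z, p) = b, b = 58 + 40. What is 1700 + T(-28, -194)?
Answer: 1798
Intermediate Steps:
b = 98
T(Z, p) = 98
1700 + T(-28, -194) = 1700 + 98 = 1798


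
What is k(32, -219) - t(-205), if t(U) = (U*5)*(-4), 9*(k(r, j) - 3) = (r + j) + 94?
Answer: -12322/3 ≈ -4107.3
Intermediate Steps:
k(r, j) = 121/9 + j/9 + r/9 (k(r, j) = 3 + ((r + j) + 94)/9 = 3 + ((j + r) + 94)/9 = 3 + (94 + j + r)/9 = 3 + (94/9 + j/9 + r/9) = 121/9 + j/9 + r/9)
t(U) = -20*U (t(U) = (5*U)*(-4) = -20*U)
k(32, -219) - t(-205) = (121/9 + (⅑)*(-219) + (⅑)*32) - (-20)*(-205) = (121/9 - 73/3 + 32/9) - 1*4100 = -22/3 - 4100 = -12322/3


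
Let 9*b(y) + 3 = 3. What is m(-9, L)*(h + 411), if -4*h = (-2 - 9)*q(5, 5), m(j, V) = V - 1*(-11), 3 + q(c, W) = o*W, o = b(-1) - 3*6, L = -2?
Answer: 5589/4 ≈ 1397.3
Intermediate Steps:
b(y) = 0 (b(y) = -⅓ + (⅑)*3 = -⅓ + ⅓ = 0)
o = -18 (o = 0 - 3*6 = 0 - 18 = -18)
q(c, W) = -3 - 18*W
m(j, V) = 11 + V (m(j, V) = V + 11 = 11 + V)
h = -1023/4 (h = -(-2 - 9)*(-3 - 18*5)/4 = -(-11)*(-3 - 90)/4 = -(-11)*(-93)/4 = -¼*1023 = -1023/4 ≈ -255.75)
m(-9, L)*(h + 411) = (11 - 2)*(-1023/4 + 411) = 9*(621/4) = 5589/4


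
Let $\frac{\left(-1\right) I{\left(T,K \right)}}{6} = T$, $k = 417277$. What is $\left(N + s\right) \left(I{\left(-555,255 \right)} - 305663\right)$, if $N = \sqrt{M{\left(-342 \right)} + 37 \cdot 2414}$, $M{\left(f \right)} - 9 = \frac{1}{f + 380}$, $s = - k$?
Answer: $126156607241 - \frac{302333 \sqrt{128988226}}{38} \approx 1.2607 \cdot 10^{11}$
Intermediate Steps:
$s = -417277$ ($s = \left(-1\right) 417277 = -417277$)
$M{\left(f \right)} = 9 + \frac{1}{380 + f}$ ($M{\left(f \right)} = 9 + \frac{1}{f + 380} = 9 + \frac{1}{380 + f}$)
$N = \frac{\sqrt{128988226}}{38}$ ($N = \sqrt{\frac{3421 + 9 \left(-342\right)}{380 - 342} + 37 \cdot 2414} = \sqrt{\frac{3421 - 3078}{38} + 89318} = \sqrt{\frac{1}{38} \cdot 343 + 89318} = \sqrt{\frac{343}{38} + 89318} = \sqrt{\frac{3394427}{38}} = \frac{\sqrt{128988226}}{38} \approx 298.88$)
$I{\left(T,K \right)} = - 6 T$
$\left(N + s\right) \left(I{\left(-555,255 \right)} - 305663\right) = \left(\frac{\sqrt{128988226}}{38} - 417277\right) \left(\left(-6\right) \left(-555\right) - 305663\right) = \left(-417277 + \frac{\sqrt{128988226}}{38}\right) \left(3330 - 305663\right) = \left(-417277 + \frac{\sqrt{128988226}}{38}\right) \left(-302333\right) = 126156607241 - \frac{302333 \sqrt{128988226}}{38}$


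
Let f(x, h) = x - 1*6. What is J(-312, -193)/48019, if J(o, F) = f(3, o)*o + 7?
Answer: 943/48019 ≈ 0.019638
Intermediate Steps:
f(x, h) = -6 + x (f(x, h) = x - 6 = -6 + x)
J(o, F) = 7 - 3*o (J(o, F) = (-6 + 3)*o + 7 = -3*o + 7 = 7 - 3*o)
J(-312, -193)/48019 = (7 - 3*(-312))/48019 = (7 + 936)*(1/48019) = 943*(1/48019) = 943/48019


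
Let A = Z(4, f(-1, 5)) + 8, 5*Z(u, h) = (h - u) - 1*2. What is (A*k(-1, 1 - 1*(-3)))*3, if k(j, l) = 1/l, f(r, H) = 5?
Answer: 117/20 ≈ 5.8500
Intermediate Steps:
Z(u, h) = -⅖ - u/5 + h/5 (Z(u, h) = ((h - u) - 1*2)/5 = ((h - u) - 2)/5 = (-2 + h - u)/5 = -⅖ - u/5 + h/5)
A = 39/5 (A = (-⅖ - ⅕*4 + (⅕)*5) + 8 = (-⅖ - ⅘ + 1) + 8 = -⅕ + 8 = 39/5 ≈ 7.8000)
(A*k(-1, 1 - 1*(-3)))*3 = (39/(5*(1 - 1*(-3))))*3 = (39/(5*(1 + 3)))*3 = ((39/5)/4)*3 = ((39/5)*(¼))*3 = (39/20)*3 = 117/20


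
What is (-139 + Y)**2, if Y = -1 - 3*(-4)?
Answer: 16384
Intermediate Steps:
Y = 11 (Y = -1 + 12 = 11)
(-139 + Y)**2 = (-139 + 11)**2 = (-128)**2 = 16384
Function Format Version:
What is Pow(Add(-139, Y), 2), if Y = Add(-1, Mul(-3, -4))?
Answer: 16384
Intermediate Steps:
Y = 11 (Y = Add(-1, 12) = 11)
Pow(Add(-139, Y), 2) = Pow(Add(-139, 11), 2) = Pow(-128, 2) = 16384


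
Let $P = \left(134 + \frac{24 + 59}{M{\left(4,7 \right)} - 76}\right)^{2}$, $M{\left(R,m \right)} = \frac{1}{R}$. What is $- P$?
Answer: $- \frac{1621672900}{91809} \approx -17664.0$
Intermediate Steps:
$P = \frac{1621672900}{91809}$ ($P = \left(134 + \frac{24 + 59}{\frac{1}{4} - 76}\right)^{2} = \left(134 + \frac{83}{\frac{1}{4} - 76}\right)^{2} = \left(134 + \frac{83}{- \frac{303}{4}}\right)^{2} = \left(134 + 83 \left(- \frac{4}{303}\right)\right)^{2} = \left(134 - \frac{332}{303}\right)^{2} = \left(\frac{40270}{303}\right)^{2} = \frac{1621672900}{91809} \approx 17664.0$)
$- P = \left(-1\right) \frac{1621672900}{91809} = - \frac{1621672900}{91809}$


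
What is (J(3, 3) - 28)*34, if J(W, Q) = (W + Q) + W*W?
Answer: -442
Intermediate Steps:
J(W, Q) = Q + W + W² (J(W, Q) = (Q + W) + W² = Q + W + W²)
(J(3, 3) - 28)*34 = ((3 + 3 + 3²) - 28)*34 = ((3 + 3 + 9) - 28)*34 = (15 - 28)*34 = -13*34 = -442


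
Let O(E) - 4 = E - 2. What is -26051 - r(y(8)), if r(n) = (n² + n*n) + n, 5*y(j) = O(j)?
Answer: -26061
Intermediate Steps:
O(E) = 2 + E (O(E) = 4 + (E - 2) = 4 + (-2 + E) = 2 + E)
y(j) = ⅖ + j/5 (y(j) = (2 + j)/5 = ⅖ + j/5)
r(n) = n + 2*n² (r(n) = (n² + n²) + n = 2*n² + n = n + 2*n²)
-26051 - r(y(8)) = -26051 - (⅖ + (⅕)*8)*(1 + 2*(⅖ + (⅕)*8)) = -26051 - (⅖ + 8/5)*(1 + 2*(⅖ + 8/5)) = -26051 - 2*(1 + 2*2) = -26051 - 2*(1 + 4) = -26051 - 2*5 = -26051 - 1*10 = -26051 - 10 = -26061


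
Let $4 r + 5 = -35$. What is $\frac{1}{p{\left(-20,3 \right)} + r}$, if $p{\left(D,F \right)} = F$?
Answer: $- \frac{1}{7} \approx -0.14286$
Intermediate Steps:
$r = -10$ ($r = - \frac{5}{4} + \frac{1}{4} \left(-35\right) = - \frac{5}{4} - \frac{35}{4} = -10$)
$\frac{1}{p{\left(-20,3 \right)} + r} = \frac{1}{3 - 10} = \frac{1}{-7} = - \frac{1}{7}$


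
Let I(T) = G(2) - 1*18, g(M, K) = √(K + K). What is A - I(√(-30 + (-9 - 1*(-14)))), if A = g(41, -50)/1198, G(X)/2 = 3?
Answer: 12 + 5*I/599 ≈ 12.0 + 0.0083472*I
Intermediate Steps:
g(M, K) = √2*√K (g(M, K) = √(2*K) = √2*√K)
G(X) = 6 (G(X) = 2*3 = 6)
I(T) = -12 (I(T) = 6 - 1*18 = 6 - 18 = -12)
A = 5*I/599 (A = (√2*√(-50))/1198 = (√2*(5*I*√2))*(1/1198) = (10*I)*(1/1198) = 5*I/599 ≈ 0.0083472*I)
A - I(√(-30 + (-9 - 1*(-14)))) = 5*I/599 - 1*(-12) = 5*I/599 + 12 = 12 + 5*I/599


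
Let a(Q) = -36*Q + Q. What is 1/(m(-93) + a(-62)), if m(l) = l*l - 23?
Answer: 1/10796 ≈ 9.2627e-5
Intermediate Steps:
m(l) = -23 + l**2 (m(l) = l**2 - 23 = -23 + l**2)
a(Q) = -35*Q
1/(m(-93) + a(-62)) = 1/((-23 + (-93)**2) - 35*(-62)) = 1/((-23 + 8649) + 2170) = 1/(8626 + 2170) = 1/10796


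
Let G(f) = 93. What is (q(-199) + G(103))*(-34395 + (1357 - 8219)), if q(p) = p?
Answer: 4373242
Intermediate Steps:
(q(-199) + G(103))*(-34395 + (1357 - 8219)) = (-199 + 93)*(-34395 + (1357 - 8219)) = -106*(-34395 - 6862) = -106*(-41257) = 4373242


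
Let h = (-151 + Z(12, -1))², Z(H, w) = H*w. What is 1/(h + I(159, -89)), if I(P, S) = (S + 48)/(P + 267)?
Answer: 426/11318353 ≈ 3.7638e-5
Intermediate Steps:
I(P, S) = (48 + S)/(267 + P)
h = 26569 (h = (-151 + 12*(-1))² = (-151 - 12)² = (-163)² = 26569)
1/(h + I(159, -89)) = 1/(26569 + (48 - 89)/(267 + 159)) = 1/(26569 - 41/426) = 1/(11318353/426) = 426/11318353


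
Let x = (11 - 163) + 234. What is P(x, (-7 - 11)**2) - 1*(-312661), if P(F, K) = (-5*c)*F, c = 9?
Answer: 308971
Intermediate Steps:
x = 82 (x = -152 + 234 = 82)
P(F, K) = -45*F (P(F, K) = (-5*9)*F = -45*F)
P(x, (-7 - 11)**2) - 1*(-312661) = -45*82 - 1*(-312661) = -3690 + 312661 = 308971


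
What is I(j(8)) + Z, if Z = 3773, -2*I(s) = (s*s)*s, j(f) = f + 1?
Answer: 6817/2 ≈ 3408.5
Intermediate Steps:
j(f) = 1 + f
I(s) = -s³/2 (I(s) = -s*s*s/2 = -s²*s/2 = -s³/2)
I(j(8)) + Z = -(1 + 8)³/2 + 3773 = -½*9³ + 3773 = -½*729 + 3773 = -729/2 + 3773 = 6817/2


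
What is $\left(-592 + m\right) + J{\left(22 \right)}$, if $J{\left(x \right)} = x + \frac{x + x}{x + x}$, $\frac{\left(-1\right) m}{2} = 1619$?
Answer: $-3807$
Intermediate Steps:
$m = -3238$ ($m = \left(-2\right) 1619 = -3238$)
$J{\left(x \right)} = 1 + x$ ($J{\left(x \right)} = x + \frac{2 x}{2 x} = x + 2 x \frac{1}{2 x} = x + 1 = 1 + x$)
$\left(-592 + m\right) + J{\left(22 \right)} = \left(-592 - 3238\right) + \left(1 + 22\right) = -3830 + 23 = -3807$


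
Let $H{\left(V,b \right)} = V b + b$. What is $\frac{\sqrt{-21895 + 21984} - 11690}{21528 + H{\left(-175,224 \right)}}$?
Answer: $\frac{5845}{8724} - \frac{\sqrt{89}}{17448} \approx 0.66945$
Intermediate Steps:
$H{\left(V,b \right)} = b + V b$
$\frac{\sqrt{-21895 + 21984} - 11690}{21528 + H{\left(-175,224 \right)}} = \frac{\sqrt{-21895 + 21984} - 11690}{21528 + 224 \left(1 - 175\right)} = \frac{\sqrt{89} - 11690}{21528 + 224 \left(-174\right)} = \frac{-11690 + \sqrt{89}}{21528 - 38976} = \frac{-11690 + \sqrt{89}}{-17448} = \left(-11690 + \sqrt{89}\right) \left(- \frac{1}{17448}\right) = \frac{5845}{8724} - \frac{\sqrt{89}}{17448}$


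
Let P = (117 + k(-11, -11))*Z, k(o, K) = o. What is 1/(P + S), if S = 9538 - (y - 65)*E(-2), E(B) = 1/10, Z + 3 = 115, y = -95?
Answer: 1/21426 ≈ 4.6672e-5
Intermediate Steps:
Z = 112 (Z = -3 + 115 = 112)
E(B) = 1/10
P = 11872 (P = (117 - 11)*112 = 106*112 = 11872)
S = 9554 (S = 9538 - (-95 - 65)/10 = 9538 - (-160)/10 = 9538 - 1*(-16) = 9538 + 16 = 9554)
1/(P + S) = 1/(11872 + 9554) = 1/21426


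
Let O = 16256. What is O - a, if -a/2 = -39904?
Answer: -63552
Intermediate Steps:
a = 79808 (a = -2*(-39904) = 79808)
O - a = 16256 - 1*79808 = 16256 - 79808 = -63552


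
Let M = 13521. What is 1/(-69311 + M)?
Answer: -1/55790 ≈ -1.7924e-5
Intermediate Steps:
1/(-69311 + M) = 1/(-69311 + 13521) = 1/(-55790) = -1/55790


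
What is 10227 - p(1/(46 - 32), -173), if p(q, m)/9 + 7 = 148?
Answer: 8958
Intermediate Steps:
p(q, m) = 1269 (p(q, m) = -63 + 9*148 = -63 + 1332 = 1269)
10227 - p(1/(46 - 32), -173) = 10227 - 1*1269 = 10227 - 1269 = 8958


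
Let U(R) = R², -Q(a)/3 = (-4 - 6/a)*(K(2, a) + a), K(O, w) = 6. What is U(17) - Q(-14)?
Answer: 2623/7 ≈ 374.71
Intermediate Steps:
Q(a) = -3*(-4 - 6/a)*(6 + a)
U(17) - Q(-14) = 17² - (90 + 12*(-14) + 108/(-14)) = 289 - (90 - 168 + 108*(-1/14)) = 289 - (90 - 168 - 54/7) = 289 - 1*(-600/7) = 289 + 600/7 = 2623/7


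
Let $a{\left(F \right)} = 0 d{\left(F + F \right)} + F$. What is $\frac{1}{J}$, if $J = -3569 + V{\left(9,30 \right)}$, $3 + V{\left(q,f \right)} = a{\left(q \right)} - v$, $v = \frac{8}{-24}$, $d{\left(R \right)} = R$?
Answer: $- \frac{3}{10688} \approx -0.00028069$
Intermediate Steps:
$v = - \frac{1}{3}$ ($v = 8 \left(- \frac{1}{24}\right) = - \frac{1}{3} \approx -0.33333$)
$a{\left(F \right)} = F$ ($a{\left(F \right)} = 0 \left(F + F\right) + F = 0 \cdot 2 F + F = 0 + F = F$)
$V{\left(q,f \right)} = - \frac{8}{3} + q$ ($V{\left(q,f \right)} = -3 + \left(q - - \frac{1}{3}\right) = -3 + \left(q + \frac{1}{3}\right) = -3 + \left(\frac{1}{3} + q\right) = - \frac{8}{3} + q$)
$J = - \frac{10688}{3}$ ($J = -3569 + \left(- \frac{8}{3} + 9\right) = -3569 + \frac{19}{3} = - \frac{10688}{3} \approx -3562.7$)
$\frac{1}{J} = \frac{1}{- \frac{10688}{3}} = - \frac{3}{10688}$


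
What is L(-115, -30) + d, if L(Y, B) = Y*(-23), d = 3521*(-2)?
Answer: -4397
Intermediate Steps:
d = -7042
L(Y, B) = -23*Y
L(-115, -30) + d = -23*(-115) - 7042 = 2645 - 7042 = -4397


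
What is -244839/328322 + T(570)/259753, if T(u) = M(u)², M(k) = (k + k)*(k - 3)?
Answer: 137175200533152033/85282624466 ≈ 1.6085e+6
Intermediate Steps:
M(k) = 2*k*(-3 + k) (M(k) = (2*k)*(-3 + k) = 2*k*(-3 + k))
T(u) = 4*u²*(-3 + u)² (T(u) = (2*u*(-3 + u))² = 4*u²*(-3 + u)²)
-244839/328322 + T(570)/259753 = -244839/328322 + (4*570²*(-3 + 570)²)/259753 = -244839*1/328322 + (4*324900*567²)*(1/259753) = -244839/328322 + (4*324900*321489)*(1/259753) = -244839/328322 + 417807104400*(1/259753) = -244839/328322 + 417807104400/259753 = 137175200533152033/85282624466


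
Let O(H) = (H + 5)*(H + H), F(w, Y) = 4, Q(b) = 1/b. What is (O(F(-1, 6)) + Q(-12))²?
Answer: 744769/144 ≈ 5172.0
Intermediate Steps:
O(H) = 2*H*(5 + H) (O(H) = (5 + H)*(2*H) = 2*H*(5 + H))
(O(F(-1, 6)) + Q(-12))² = (2*4*(5 + 4) + 1/(-12))² = (2*4*9 - 1/12)² = (72 - 1/12)² = (863/12)² = 744769/144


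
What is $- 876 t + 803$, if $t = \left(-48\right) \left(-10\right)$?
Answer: $-419677$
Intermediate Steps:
$t = 480$
$- 876 t + 803 = \left(-876\right) 480 + 803 = -420480 + 803 = -419677$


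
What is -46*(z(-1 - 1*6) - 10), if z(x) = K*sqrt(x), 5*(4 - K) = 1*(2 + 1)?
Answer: 460 - 782*I*sqrt(7)/5 ≈ 460.0 - 413.8*I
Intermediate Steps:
K = 17/5 (K = 4 - (2 + 1)/5 = 4 - 3/5 = 17/5 ≈ 3.4000)
z(x) = 17*sqrt(x)/5
-46*(z(-1 - 1*6) - 10) = -46*(17*sqrt(-1 - 1*6)/5 - 10) = -46*(17*sqrt(-1 - 6)/5 - 10) = -46*(17*sqrt(-7)/5 - 10) = -46*(17*(I*sqrt(7))/5 - 10) = -46*(17*I*sqrt(7)/5 - 10) = -46*(-10 + 17*I*sqrt(7)/5) = 460 - 782*I*sqrt(7)/5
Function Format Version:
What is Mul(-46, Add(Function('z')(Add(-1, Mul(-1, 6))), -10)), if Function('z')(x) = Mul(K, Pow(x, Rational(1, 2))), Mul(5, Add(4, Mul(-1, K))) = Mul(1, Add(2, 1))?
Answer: Add(460, Mul(Rational(-782, 5), I, Pow(7, Rational(1, 2)))) ≈ Add(460.00, Mul(-413.80, I))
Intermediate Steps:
K = Rational(17, 5) (K = Add(4, Mul(Rational(-1, 5), Mul(1, Add(2, 1)))) = Add(4, Mul(Rational(-1, 5), Mul(1, 3))) = Add(4, Mul(Rational(-1, 5), 3)) = Add(4, Rational(-3, 5)) = Rational(17, 5) ≈ 3.4000)
Function('z')(x) = Mul(Rational(17, 5), Pow(x, Rational(1, 2)))
Mul(-46, Add(Function('z')(Add(-1, Mul(-1, 6))), -10)) = Mul(-46, Add(Mul(Rational(17, 5), Pow(Add(-1, Mul(-1, 6)), Rational(1, 2))), -10)) = Mul(-46, Add(Mul(Rational(17, 5), Pow(Add(-1, -6), Rational(1, 2))), -10)) = Mul(-46, Add(Mul(Rational(17, 5), Pow(-7, Rational(1, 2))), -10)) = Mul(-46, Add(Mul(Rational(17, 5), Mul(I, Pow(7, Rational(1, 2)))), -10)) = Mul(-46, Add(Mul(Rational(17, 5), I, Pow(7, Rational(1, 2))), -10)) = Mul(-46, Add(-10, Mul(Rational(17, 5), I, Pow(7, Rational(1, 2))))) = Add(460, Mul(Rational(-782, 5), I, Pow(7, Rational(1, 2))))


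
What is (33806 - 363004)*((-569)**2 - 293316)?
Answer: -10022433110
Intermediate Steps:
(33806 - 363004)*((-569)**2 - 293316) = -329198*(323761 - 293316) = -329198*30445 = -10022433110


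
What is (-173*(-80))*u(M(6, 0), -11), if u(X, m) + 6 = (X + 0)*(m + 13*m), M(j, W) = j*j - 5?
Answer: -66155200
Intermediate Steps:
M(j, W) = -5 + j² (M(j, W) = j² - 5 = -5 + j²)
u(X, m) = -6 + 14*X*m (u(X, m) = -6 + (X + 0)*(m + 13*m) = -6 + X*(14*m) = -6 + 14*X*m)
(-173*(-80))*u(M(6, 0), -11) = (-173*(-80))*(-6 + 14*(-5 + 6²)*(-11)) = 13840*(-6 + 14*(-5 + 36)*(-11)) = 13840*(-6 + 14*31*(-11)) = 13840*(-6 - 4774) = 13840*(-4780) = -66155200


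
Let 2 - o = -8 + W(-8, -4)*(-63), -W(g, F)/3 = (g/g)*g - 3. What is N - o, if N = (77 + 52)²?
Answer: 14552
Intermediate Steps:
W(g, F) = 9 - 3*g (W(g, F) = -3*((g/g)*g - 3) = -3*(1*g - 3) = -3*(g - 3) = -3*(-3 + g) = 9 - 3*g)
o = 2089 (o = 2 - (-8 + (9 - 3*(-8))*(-63)) = 2 - (-8 + (9 + 24)*(-63)) = 2 - (-8 + 33*(-63)) = 2 - (-8 - 2079) = 2 - 1*(-2087) = 2 + 2087 = 2089)
N = 16641 (N = 129² = 16641)
N - o = 16641 - 1*2089 = 16641 - 2089 = 14552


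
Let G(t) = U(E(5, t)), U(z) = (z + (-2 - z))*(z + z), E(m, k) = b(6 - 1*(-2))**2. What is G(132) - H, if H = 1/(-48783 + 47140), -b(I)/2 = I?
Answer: -1682431/1643 ≈ -1024.0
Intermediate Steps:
b(I) = -2*I
E(m, k) = 256 (E(m, k) = (-2*(6 - 1*(-2)))**2 = (-2*(6 + 2))**2 = (-2*8)**2 = (-16)**2 = 256)
U(z) = -4*z
G(t) = -1024 (G(t) = -4*256 = -1024)
H = -1/1643 (H = 1/(-1643) = -1/1643 ≈ -0.00060864)
G(132) - H = -1024 - 1*(-1/1643) = -1024 + 1/1643 = -1682431/1643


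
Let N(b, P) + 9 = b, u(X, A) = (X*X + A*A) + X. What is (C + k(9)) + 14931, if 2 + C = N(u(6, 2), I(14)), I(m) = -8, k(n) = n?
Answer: 14975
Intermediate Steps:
u(X, A) = X + A² + X² (u(X, A) = (X² + A²) + X = (A² + X²) + X = X + A² + X²)
N(b, P) = -9 + b
C = 35 (C = -2 + (-9 + (6 + 2² + 6²)) = -2 + (-9 + (6 + 4 + 36)) = -2 + (-9 + 46) = -2 + 37 = 35)
(C + k(9)) + 14931 = (35 + 9) + 14931 = 44 + 14931 = 14975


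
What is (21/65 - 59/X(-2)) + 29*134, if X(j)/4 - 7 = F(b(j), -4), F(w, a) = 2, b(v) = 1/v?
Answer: 9090161/2340 ≈ 3884.7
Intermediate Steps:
b(v) = 1/v
X(j) = 36 (X(j) = 28 + 4*2 = 28 + 8 = 36)
(21/65 - 59/X(-2)) + 29*134 = (21/65 - 59/36) + 29*134 = (21*(1/65) - 59*1/36) + 3886 = (21/65 - 59/36) + 3886 = -3079/2340 + 3886 = 9090161/2340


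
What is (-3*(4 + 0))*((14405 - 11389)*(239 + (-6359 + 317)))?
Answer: 210022176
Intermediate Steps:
(-3*(4 + 0))*((14405 - 11389)*(239 + (-6359 + 317))) = (-3*4)*(3016*(239 - 6042)) = -36192*(-5803) = -12*(-17501848) = 210022176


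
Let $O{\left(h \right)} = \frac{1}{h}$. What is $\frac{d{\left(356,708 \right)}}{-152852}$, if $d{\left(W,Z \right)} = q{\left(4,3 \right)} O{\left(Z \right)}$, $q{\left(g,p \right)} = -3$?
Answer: $\frac{1}{36073072} \approx 2.7722 \cdot 10^{-8}$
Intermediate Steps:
$d{\left(W,Z \right)} = - \frac{3}{Z}$
$\frac{d{\left(356,708 \right)}}{-152852} = \frac{\left(-3\right) \frac{1}{708}}{-152852} = \left(-3\right) \frac{1}{708} \left(- \frac{1}{152852}\right) = \left(- \frac{1}{236}\right) \left(- \frac{1}{152852}\right) = \frac{1}{36073072}$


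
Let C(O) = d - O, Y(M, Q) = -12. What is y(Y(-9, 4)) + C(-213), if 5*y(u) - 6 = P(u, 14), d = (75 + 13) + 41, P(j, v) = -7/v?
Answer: 3431/10 ≈ 343.10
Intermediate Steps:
d = 129 (d = 88 + 41 = 129)
y(u) = 11/10 (y(u) = 6/5 + (-7/14)/5 = 6/5 + (-7*1/14)/5 = 6/5 + (⅕)*(-½) = 6/5 - ⅒ = 11/10)
C(O) = 129 - O
y(Y(-9, 4)) + C(-213) = 11/10 + (129 - 1*(-213)) = 11/10 + (129 + 213) = 11/10 + 342 = 3431/10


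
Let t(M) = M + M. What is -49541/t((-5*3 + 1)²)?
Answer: -49541/392 ≈ -126.38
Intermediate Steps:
t(M) = 2*M
-49541/t((-5*3 + 1)²) = -49541*1/(2*(-5*3 + 1)²) = -49541*1/(2*(-15 + 1)²) = -49541/(2*(-14)²) = -49541/(2*196) = -49541/392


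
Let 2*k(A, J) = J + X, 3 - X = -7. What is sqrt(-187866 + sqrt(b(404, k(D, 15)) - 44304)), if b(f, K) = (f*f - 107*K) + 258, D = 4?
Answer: sqrt(-751464 + 6*sqrt(52370))/2 ≈ 433.04*I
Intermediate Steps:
X = 10 (X = 3 - 1*(-7) = 3 + 7 = 10)
k(A, J) = 5 + J/2 (k(A, J) = (J + 10)/2 = (10 + J)/2 = 5 + J/2)
b(f, K) = 258 + f**2 - 107*K (b(f, K) = (f**2 - 107*K) + 258 = 258 + f**2 - 107*K)
sqrt(-187866 + sqrt(b(404, k(D, 15)) - 44304)) = sqrt(-187866 + sqrt((258 + 404**2 - 107*(5 + (1/2)*15)) - 44304)) = sqrt(-187866 + sqrt((258 + 163216 - 107*(5 + 15/2)) - 44304)) = sqrt(-187866 + sqrt((258 + 163216 - 107*25/2) - 44304)) = sqrt(-187866 + sqrt((258 + 163216 - 2675/2) - 44304)) = sqrt(-187866 + sqrt(324273/2 - 44304)) = sqrt(-187866 + sqrt(235665/2)) = sqrt(-187866 + 3*sqrt(52370)/2)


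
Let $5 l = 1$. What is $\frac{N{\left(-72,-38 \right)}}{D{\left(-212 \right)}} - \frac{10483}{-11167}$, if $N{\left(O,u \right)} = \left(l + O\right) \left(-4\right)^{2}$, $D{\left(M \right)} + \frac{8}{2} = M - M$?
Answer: $\frac{16088227}{55835} \approx 288.14$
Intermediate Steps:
$l = \frac{1}{5}$ ($l = \frac{1}{5} \cdot 1 = \frac{1}{5} \approx 0.2$)
$D{\left(M \right)} = -4$ ($D{\left(M \right)} = -4 + \left(M - M\right) = -4 + 0 = -4$)
$N{\left(O,u \right)} = \frac{16}{5} + 16 O$ ($N{\left(O,u \right)} = \left(\frac{1}{5} + O\right) \left(-4\right)^{2} = \left(\frac{1}{5} + O\right) 16 = \frac{16}{5} + 16 O$)
$\frac{N{\left(-72,-38 \right)}}{D{\left(-212 \right)}} - \frac{10483}{-11167} = \frac{\frac{16}{5} + 16 \left(-72\right)}{-4} - \frac{10483}{-11167} = \left(\frac{16}{5} - 1152\right) \left(- \frac{1}{4}\right) - - \frac{10483}{11167} = \left(- \frac{5744}{5}\right) \left(- \frac{1}{4}\right) + \frac{10483}{11167} = \frac{1436}{5} + \frac{10483}{11167} = \frac{16088227}{55835}$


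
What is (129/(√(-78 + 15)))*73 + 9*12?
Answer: 108 - 3139*I*√7/7 ≈ 108.0 - 1186.4*I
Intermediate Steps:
(129/(√(-78 + 15)))*73 + 9*12 = (129/(√(-63)))*73 + 108 = (129/((3*I*√7)))*73 + 108 = (129*(-I*√7/21))*73 + 108 = -43*I*√7/7*73 + 108 = -3139*I*√7/7 + 108 = 108 - 3139*I*√7/7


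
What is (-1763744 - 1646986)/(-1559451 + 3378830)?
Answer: -3410730/1819379 ≈ -1.8747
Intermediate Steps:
(-1763744 - 1646986)/(-1559451 + 3378830) = -3410730/1819379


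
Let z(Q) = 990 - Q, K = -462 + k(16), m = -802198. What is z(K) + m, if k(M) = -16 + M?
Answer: -800746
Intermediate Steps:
K = -462 (K = -462 + (-16 + 16) = -462 + 0 = -462)
z(K) + m = (990 - 1*(-462)) - 802198 = (990 + 462) - 802198 = 1452 - 802198 = -800746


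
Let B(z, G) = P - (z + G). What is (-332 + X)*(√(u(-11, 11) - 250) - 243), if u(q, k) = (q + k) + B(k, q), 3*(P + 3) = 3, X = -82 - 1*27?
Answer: 107163 - 2646*I*√7 ≈ 1.0716e+5 - 7000.7*I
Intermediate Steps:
X = -109 (X = -82 - 27 = -109)
P = -2 (P = -3 + (⅓)*3 = -3 + 1 = -2)
B(z, G) = -2 - G - z (B(z, G) = -2 - (z + G) = -2 - (G + z) = -2 + (-G - z) = -2 - G - z)
u(q, k) = -2 (u(q, k) = (q + k) + (-2 - q - k) = (k + q) + (-2 - k - q) = -2)
(-332 + X)*(√(u(-11, 11) - 250) - 243) = (-332 - 109)*(√(-2 - 250) - 243) = -441*(√(-252) - 243) = -441*(6*I*√7 - 243) = -441*(-243 + 6*I*√7) = 107163 - 2646*I*√7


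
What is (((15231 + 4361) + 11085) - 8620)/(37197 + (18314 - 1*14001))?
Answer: 3151/5930 ≈ 0.53137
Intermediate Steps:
(((15231 + 4361) + 11085) - 8620)/(37197 + (18314 - 1*14001)) = ((19592 + 11085) - 8620)/(37197 + (18314 - 14001)) = (30677 - 8620)/(37197 + 4313) = 22057/41510 = 22057*(1/41510) = 3151/5930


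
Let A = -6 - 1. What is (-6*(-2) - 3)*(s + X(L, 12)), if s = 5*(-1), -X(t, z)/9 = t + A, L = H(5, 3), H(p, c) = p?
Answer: 117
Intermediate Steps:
A = -7
L = 5
X(t, z) = 63 - 9*t (X(t, z) = -9*(t - 7) = -9*(-7 + t) = 63 - 9*t)
s = -5
(-6*(-2) - 3)*(s + X(L, 12)) = (-6*(-2) - 3)*(-5 + (63 - 9*5)) = (12 - 3)*(-5 + (63 - 45)) = 9*(-5 + 18) = 9*13 = 117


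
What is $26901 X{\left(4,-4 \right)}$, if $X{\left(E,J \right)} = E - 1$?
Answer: $80703$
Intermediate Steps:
$X{\left(E,J \right)} = -1 + E$
$26901 X{\left(4,-4 \right)} = 26901 \left(-1 + 4\right) = 26901 \cdot 3 = 80703$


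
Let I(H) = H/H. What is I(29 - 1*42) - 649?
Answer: -648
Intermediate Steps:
I(H) = 1
I(29 - 1*42) - 649 = 1 - 649 = -648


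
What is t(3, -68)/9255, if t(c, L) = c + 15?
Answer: 6/3085 ≈ 0.0019449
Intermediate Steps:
t(c, L) = 15 + c
t(3, -68)/9255 = (15 + 3)/9255 = 18*(1/9255) = 6/3085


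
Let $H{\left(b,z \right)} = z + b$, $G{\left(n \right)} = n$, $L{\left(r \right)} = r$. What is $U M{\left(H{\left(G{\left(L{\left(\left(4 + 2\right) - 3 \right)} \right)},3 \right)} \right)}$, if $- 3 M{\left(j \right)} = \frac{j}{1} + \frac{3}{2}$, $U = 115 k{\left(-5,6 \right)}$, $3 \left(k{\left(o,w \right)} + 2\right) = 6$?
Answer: $0$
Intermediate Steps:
$k{\left(o,w \right)} = 0$ ($k{\left(o,w \right)} = -2 + \frac{1}{3} \cdot 6 = -2 + 2 = 0$)
$H{\left(b,z \right)} = b + z$
$U = 0$ ($U = 115 \cdot 0 = 0$)
$M{\left(j \right)} = - \frac{1}{2} - \frac{j}{3}$ ($M{\left(j \right)} = - \frac{\frac{j}{1} + \frac{3}{2}}{3} = - \frac{j 1 + 3 \cdot \frac{1}{2}}{3} = - \frac{j + \frac{3}{2}}{3} = - \frac{\frac{3}{2} + j}{3} = - \frac{1}{2} - \frac{j}{3}$)
$U M{\left(H{\left(G{\left(L{\left(\left(4 + 2\right) - 3 \right)} \right)},3 \right)} \right)} = 0 \left(- \frac{1}{2} - \frac{\left(\left(4 + 2\right) - 3\right) + 3}{3}\right) = 0 \left(- \frac{1}{2} - \frac{\left(6 - 3\right) + 3}{3}\right) = 0 \left(- \frac{1}{2} - \frac{3 + 3}{3}\right) = 0 \left(- \frac{1}{2} - 2\right) = 0 \left(- \frac{5}{2}\right) = 0$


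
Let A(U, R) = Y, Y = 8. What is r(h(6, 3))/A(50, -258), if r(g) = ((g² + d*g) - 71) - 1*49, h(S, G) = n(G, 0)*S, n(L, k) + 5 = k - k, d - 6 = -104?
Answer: 465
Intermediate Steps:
d = -98 (d = 6 - 104 = -98)
n(L, k) = -5 (n(L, k) = -5 + (k - k) = -5 + 0 = -5)
A(U, R) = 8
h(S, G) = -5*S
r(g) = -120 + g² - 98*g (r(g) = ((g² - 98*g) - 71) - 1*49 = (-71 + g² - 98*g) - 49 = -120 + g² - 98*g)
r(h(6, 3))/A(50, -258) = (-120 + (-5*6)² - (-490)*6)/8 = (-120 + (-30)² - 98*(-30))*(⅛) = (-120 + 900 + 2940)*(⅛) = 3720*(⅛) = 465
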